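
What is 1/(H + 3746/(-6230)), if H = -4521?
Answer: -3115/14084788 ≈ -0.00022116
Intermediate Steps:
1/(H + 3746/(-6230)) = 1/(-4521 + 3746/(-6230)) = 1/(-4521 + 3746*(-1/6230)) = 1/(-4521 - 1873/3115) = 1/(-14084788/3115) = -3115/14084788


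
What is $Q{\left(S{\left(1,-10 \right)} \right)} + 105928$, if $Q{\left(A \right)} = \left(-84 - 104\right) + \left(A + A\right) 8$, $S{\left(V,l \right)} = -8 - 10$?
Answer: $105452$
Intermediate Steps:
$S{\left(V,l \right)} = -18$
$Q{\left(A \right)} = -188 + 16 A$ ($Q{\left(A \right)} = -188 + 2 A 8 = -188 + 16 A$)
$Q{\left(S{\left(1,-10 \right)} \right)} + 105928 = \left(-188 + 16 \left(-18\right)\right) + 105928 = \left(-188 - 288\right) + 105928 = -476 + 105928 = 105452$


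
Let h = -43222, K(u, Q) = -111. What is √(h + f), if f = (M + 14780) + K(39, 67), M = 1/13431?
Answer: I*√42567982962/1221 ≈ 168.98*I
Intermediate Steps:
M = 1/13431 ≈ 7.4455e-5
f = 197019340/13431 (f = (1/13431 + 14780) - 111 = 198510181/13431 - 111 = 197019340/13431 ≈ 14669.)
√(h + f) = √(-43222 + 197019340/13431) = √(-383495342/13431) = I*√42567982962/1221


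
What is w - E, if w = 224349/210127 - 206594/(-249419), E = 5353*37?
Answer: -10380211531932324/52409666213 ≈ -1.9806e+5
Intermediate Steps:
E = 198061
w = 99367880669/52409666213 (w = 224349*(1/210127) - 206594*(-1/249419) = 224349/210127 + 206594/249419 = 99367880669/52409666213 ≈ 1.8960)
w - E = 99367880669/52409666213 - 1*198061 = 99367880669/52409666213 - 198061 = -10380211531932324/52409666213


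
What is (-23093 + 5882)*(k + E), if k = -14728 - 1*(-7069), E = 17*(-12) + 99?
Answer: 133626204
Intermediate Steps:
E = -105 (E = -204 + 99 = -105)
k = -7659 (k = -14728 + 7069 = -7659)
(-23093 + 5882)*(k + E) = (-23093 + 5882)*(-7659 - 105) = -17211*(-7764) = 133626204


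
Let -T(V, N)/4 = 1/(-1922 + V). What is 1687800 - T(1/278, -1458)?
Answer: 901816855888/534315 ≈ 1.6878e+6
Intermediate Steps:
T(V, N) = -4/(-1922 + V)
1687800 - T(1/278, -1458) = 1687800 - (-4)/(-1922 + 1/278) = 1687800 - (-4)/(-534315/278) = 1687800 - (-4)*(-278)/534315 = 1687800 - 1*1112/534315 = 1687800 - 1112/534315 = 901816855888/534315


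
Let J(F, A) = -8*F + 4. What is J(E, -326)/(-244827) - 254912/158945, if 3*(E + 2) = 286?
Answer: -186873891212/116742082545 ≈ -1.6007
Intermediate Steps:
E = 280/3 (E = -2 + (⅓)*286 = -2 + 286/3 = 280/3 ≈ 93.333)
J(F, A) = 4 - 8*F
J(E, -326)/(-244827) - 254912/158945 = (4 - 8*280/3)/(-244827) - 254912/158945 = (4 - 2240/3)*(-1/244827) - 254912*1/158945 = -2228/3*(-1/244827) - 254912/158945 = 2228/734481 - 254912/158945 = -186873891212/116742082545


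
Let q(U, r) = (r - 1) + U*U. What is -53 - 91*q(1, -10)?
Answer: 857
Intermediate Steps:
q(U, r) = -1 + r + U**2 (q(U, r) = (-1 + r) + U**2 = -1 + r + U**2)
-53 - 91*q(1, -10) = -53 - 91*(-1 - 10 + 1**2) = -53 - 91*(-1 - 10 + 1) = -53 - 91*(-10) = -53 + 910 = 857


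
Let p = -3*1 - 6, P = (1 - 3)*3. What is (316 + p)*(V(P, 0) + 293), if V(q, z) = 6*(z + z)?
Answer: 89951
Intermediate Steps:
P = -6 (P = -2*3 = -6)
V(q, z) = 12*z (V(q, z) = 6*(2*z) = 12*z)
p = -9 (p = -3 - 6 = -9)
(316 + p)*(V(P, 0) + 293) = (316 - 9)*(12*0 + 293) = 307*(0 + 293) = 307*293 = 89951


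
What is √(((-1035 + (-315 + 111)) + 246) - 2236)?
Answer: I*√3229 ≈ 56.824*I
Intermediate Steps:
√(((-1035 + (-315 + 111)) + 246) - 2236) = √(((-1035 - 204) + 246) - 2236) = √((-1239 + 246) - 2236) = √(-993 - 2236) = √(-3229) = I*√3229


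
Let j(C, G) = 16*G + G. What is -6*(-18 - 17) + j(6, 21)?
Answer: 567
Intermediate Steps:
j(C, G) = 17*G
-6*(-18 - 17) + j(6, 21) = -6*(-18 - 17) + 17*21 = -6*(-35) + 357 = 210 + 357 = 567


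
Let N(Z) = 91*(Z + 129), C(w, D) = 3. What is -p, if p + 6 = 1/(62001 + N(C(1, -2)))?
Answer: 444077/74013 ≈ 6.0000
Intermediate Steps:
N(Z) = 11739 + 91*Z (N(Z) = 91*(129 + Z) = 11739 + 91*Z)
p = -444077/74013 (p = -6 + 1/(62001 + (11739 + 91*3)) = -6 + 1/(62001 + (11739 + 273)) = -6 + 1/(62001 + 12012) = -6 + 1/74013 = -444077/74013 ≈ -6.0000)
-p = -1*(-444077/74013) = 444077/74013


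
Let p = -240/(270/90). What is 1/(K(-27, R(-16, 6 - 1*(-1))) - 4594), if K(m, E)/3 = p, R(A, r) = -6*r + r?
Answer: -1/4834 ≈ -0.00020687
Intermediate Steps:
p = -80 (p = -240/(270*(1/90)) = -240/3 = -240*1/3 = -80)
R(A, r) = -5*r
K(m, E) = -240 (K(m, E) = 3*(-80) = -240)
1/(K(-27, R(-16, 6 - 1*(-1))) - 4594) = 1/(-240 - 4594) = 1/(-4834) = -1/4834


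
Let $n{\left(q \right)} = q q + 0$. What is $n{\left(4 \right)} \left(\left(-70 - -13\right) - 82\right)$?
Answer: $-2224$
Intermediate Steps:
$n{\left(q \right)} = q^{2}$ ($n{\left(q \right)} = q^{2} + 0 = q^{2}$)
$n{\left(4 \right)} \left(\left(-70 - -13\right) - 82\right) = 4^{2} \left(\left(-70 - -13\right) - 82\right) = 16 \left(\left(-70 + 13\right) - 82\right) = 16 \left(-57 - 82\right) = 16 \left(-139\right) = -2224$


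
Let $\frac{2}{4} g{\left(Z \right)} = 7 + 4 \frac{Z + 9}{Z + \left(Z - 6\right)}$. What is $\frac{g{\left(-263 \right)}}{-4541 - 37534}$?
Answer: $- \frac{158}{373065} \approx -0.00042352$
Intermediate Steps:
$g{\left(Z \right)} = 14 + \frac{8 \left(9 + Z\right)}{-6 + 2 Z}$ ($g{\left(Z \right)} = 2 \left(7 + 4 \frac{Z + 9}{Z + \left(Z - 6\right)}\right) = 2 \left(7 + 4 \frac{9 + Z}{Z + \left(-6 + Z\right)}\right) = 2 \left(7 + 4 \frac{9 + Z}{-6 + 2 Z}\right) = 2 \left(7 + \frac{4 \left(9 + Z\right)}{-6 + 2 Z}\right) = 14 + \frac{8 \left(9 + Z\right)}{-6 + 2 Z}$)
$\frac{g{\left(-263 \right)}}{-4541 - 37534} = \frac{6 \frac{1}{-3 - 263} \left(-1 + 3 \left(-263\right)\right)}{-4541 - 37534} = \frac{6 \frac{1}{-266} \left(-1 - 789\right)}{-4541 - 37534} = \frac{6 \left(- \frac{1}{266}\right) \left(-790\right)}{-42075} = \frac{2370}{133} \left(- \frac{1}{42075}\right) = - \frac{158}{373065}$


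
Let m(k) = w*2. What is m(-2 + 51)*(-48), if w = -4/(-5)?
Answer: -384/5 ≈ -76.800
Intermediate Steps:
w = ⅘ (w = -4*(-⅕) = ⅘ ≈ 0.80000)
m(k) = 8/5 (m(k) = (⅘)*2 = 8/5)
m(-2 + 51)*(-48) = (8/5)*(-48) = -384/5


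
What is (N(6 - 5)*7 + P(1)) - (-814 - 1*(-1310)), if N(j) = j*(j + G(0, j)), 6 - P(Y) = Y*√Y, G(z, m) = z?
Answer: -484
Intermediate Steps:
P(Y) = 6 - Y^(3/2) (P(Y) = 6 - Y*√Y = 6 - Y^(3/2))
N(j) = j² (N(j) = j*(j + 0) = j*j = j²)
(N(6 - 5)*7 + P(1)) - (-814 - 1*(-1310)) = ((6 - 5)²*7 + (6 - 1^(3/2))) - (-814 - 1*(-1310)) = (1²*7 + (6 - 1*1)) - (-814 + 1310) = (1*7 + (6 - 1)) - 1*496 = (7 + 5) - 496 = 12 - 496 = -484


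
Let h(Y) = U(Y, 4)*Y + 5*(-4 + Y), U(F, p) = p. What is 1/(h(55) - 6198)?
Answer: -1/5723 ≈ -0.00017473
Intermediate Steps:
h(Y) = -20 + 9*Y (h(Y) = 4*Y + 5*(-4 + Y) = 4*Y + (-20 + 5*Y) = -20 + 9*Y)
1/(h(55) - 6198) = 1/((-20 + 9*55) - 6198) = 1/((-20 + 495) - 6198) = 1/(475 - 6198) = 1/(-5723) = -1/5723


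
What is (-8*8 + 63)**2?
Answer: 1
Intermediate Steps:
(-8*8 + 63)**2 = (-64 + 63)**2 = (-1)**2 = 1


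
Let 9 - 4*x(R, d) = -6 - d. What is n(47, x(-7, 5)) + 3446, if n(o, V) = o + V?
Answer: 3498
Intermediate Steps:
x(R, d) = 15/4 + d/4 (x(R, d) = 9/4 - (-6 - d)/4 = 9/4 + (3/2 + d/4) = 15/4 + d/4)
n(o, V) = V + o
n(47, x(-7, 5)) + 3446 = ((15/4 + (¼)*5) + 47) + 3446 = ((15/4 + 5/4) + 47) + 3446 = (5 + 47) + 3446 = 52 + 3446 = 3498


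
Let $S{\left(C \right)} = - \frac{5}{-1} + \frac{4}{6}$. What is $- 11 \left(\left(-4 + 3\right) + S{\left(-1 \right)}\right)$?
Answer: $- \frac{154}{3} \approx -51.333$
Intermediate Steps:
$S{\left(C \right)} = \frac{17}{3}$ ($S{\left(C \right)} = \left(-5\right) \left(-1\right) + 4 \cdot \frac{1}{6} = 5 + \frac{2}{3} = \frac{17}{3}$)
$- 11 \left(\left(-4 + 3\right) + S{\left(-1 \right)}\right) = - 11 \left(\left(-4 + 3\right) + \frac{17}{3}\right) = - 11 \left(-1 + \frac{17}{3}\right) = \left(-11\right) \frac{14}{3} = - \frac{154}{3}$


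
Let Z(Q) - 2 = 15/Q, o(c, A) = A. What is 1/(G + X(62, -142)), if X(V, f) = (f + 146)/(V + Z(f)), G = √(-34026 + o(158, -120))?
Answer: 2576732/1405438065329 - 246957987*I*√3794/2810876130658 ≈ 1.8334e-6 - 0.0054117*I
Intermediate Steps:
Z(Q) = 2 + 15/Q
G = 3*I*√3794 (G = √(-34026 - 120) = √(-34146) = 3*I*√3794 ≈ 184.79*I)
X(V, f) = (146 + f)/(2 + V + 15/f) (X(V, f) = (f + 146)/(V + (2 + 15/f)) = (146 + f)/(2 + V + 15/f))
1/(G + X(62, -142)) = 1/(3*I*√3794 - 142*(146 - 142)/(15 + 2*(-142) + 62*(-142))) = 1/(3*I*√3794 - 142*4/(15 - 284 - 8804)) = 1/(3*I*√3794 - 142*4/(-9073)) = 1/(3*I*√3794 - 142*(-1/9073)*4) = 1/(3*I*√3794 + 568/9073) = 1/(568/9073 + 3*I*√3794)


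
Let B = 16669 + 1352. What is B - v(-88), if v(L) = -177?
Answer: 18198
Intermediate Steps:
B = 18021
B - v(-88) = 18021 - 1*(-177) = 18021 + 177 = 18198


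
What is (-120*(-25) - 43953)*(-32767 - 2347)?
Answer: 1438023642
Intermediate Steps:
(-120*(-25) - 43953)*(-32767 - 2347) = (3000 - 43953)*(-35114) = -40953*(-35114) = 1438023642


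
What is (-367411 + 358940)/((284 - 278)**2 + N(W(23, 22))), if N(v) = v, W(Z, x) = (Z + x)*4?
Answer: -8471/216 ≈ -39.218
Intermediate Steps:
W(Z, x) = 4*Z + 4*x
(-367411 + 358940)/((284 - 278)**2 + N(W(23, 22))) = (-367411 + 358940)/((284 - 278)**2 + (4*23 + 4*22)) = -8471/(6**2 + (92 + 88)) = -8471/(36 + 180) = -8471/216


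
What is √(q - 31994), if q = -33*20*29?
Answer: I*√51134 ≈ 226.13*I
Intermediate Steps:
q = -19140 (q = -660*29 = -19140)
√(q - 31994) = √(-19140 - 31994) = √(-51134) = I*√51134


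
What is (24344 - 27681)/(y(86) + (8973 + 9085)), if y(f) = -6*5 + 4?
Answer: -3337/18032 ≈ -0.18506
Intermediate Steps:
y(f) = -26 (y(f) = -30 + 4 = -26)
(24344 - 27681)/(y(86) + (8973 + 9085)) = (24344 - 27681)/(-26 + (8973 + 9085)) = -3337/(-26 + 18058) = -3337/18032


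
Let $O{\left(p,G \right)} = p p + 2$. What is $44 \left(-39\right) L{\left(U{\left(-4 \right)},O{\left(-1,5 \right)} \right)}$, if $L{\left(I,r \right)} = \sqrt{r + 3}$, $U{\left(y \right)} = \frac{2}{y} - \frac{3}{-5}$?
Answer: $- 1716 \sqrt{6} \approx -4203.3$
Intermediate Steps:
$O{\left(p,G \right)} = 2 + p^{2}$ ($O{\left(p,G \right)} = p^{2} + 2 = 2 + p^{2}$)
$U{\left(y \right)} = \frac{3}{5} + \frac{2}{y}$ ($U{\left(y \right)} = \frac{2}{y} - - \frac{3}{5} = \frac{2}{y} + \frac{3}{5} = \frac{3}{5} + \frac{2}{y}$)
$L{\left(I,r \right)} = \sqrt{3 + r}$
$44 \left(-39\right) L{\left(U{\left(-4 \right)},O{\left(-1,5 \right)} \right)} = 44 \left(-39\right) \sqrt{3 + \left(2 + \left(-1\right)^{2}\right)} = - 1716 \sqrt{3 + \left(2 + 1\right)} = - 1716 \sqrt{3 + 3} = - 1716 \sqrt{6}$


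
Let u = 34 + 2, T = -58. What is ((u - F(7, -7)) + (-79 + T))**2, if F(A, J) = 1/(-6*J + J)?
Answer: 12503296/1225 ≈ 10207.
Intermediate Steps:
F(A, J) = -1/(5*J) (F(A, J) = 1/(-5*J) = -1/(5*J))
u = 36
((u - F(7, -7)) + (-79 + T))**2 = ((36 - (-1)/(5*(-7))) + (-79 - 58))**2 = ((36 - (-1)*(-1)/(5*7)) - 137)**2 = ((36 - 1*1/35) - 137)**2 = ((36 - 1/35) - 137)**2 = (1259/35 - 137)**2 = (-3536/35)**2 = 12503296/1225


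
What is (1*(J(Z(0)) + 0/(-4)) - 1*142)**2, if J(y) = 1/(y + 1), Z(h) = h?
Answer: 19881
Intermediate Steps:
J(y) = 1/(1 + y)
(1*(J(Z(0)) + 0/(-4)) - 1*142)**2 = (1*(1/(1 + 0) + 0/(-4)) - 1*142)**2 = (1*(1/1 + 0*(-1/4)) - 142)**2 = (1*(1 + 0) - 142)**2 = (1*1 - 142)**2 = (1 - 142)**2 = (-141)**2 = 19881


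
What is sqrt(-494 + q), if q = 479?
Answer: I*sqrt(15) ≈ 3.873*I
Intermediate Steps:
sqrt(-494 + q) = sqrt(-494 + 479) = sqrt(-15) = I*sqrt(15)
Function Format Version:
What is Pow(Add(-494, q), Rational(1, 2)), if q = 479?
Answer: Mul(I, Pow(15, Rational(1, 2))) ≈ Mul(3.8730, I)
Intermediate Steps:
Pow(Add(-494, q), Rational(1, 2)) = Pow(Add(-494, 479), Rational(1, 2)) = Pow(-15, Rational(1, 2)) = Mul(I, Pow(15, Rational(1, 2)))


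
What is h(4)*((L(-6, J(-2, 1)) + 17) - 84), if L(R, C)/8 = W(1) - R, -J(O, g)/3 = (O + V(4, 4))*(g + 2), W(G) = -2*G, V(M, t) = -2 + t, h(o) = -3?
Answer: 105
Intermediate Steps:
J(O, g) = -3*(2 + O)*(2 + g) (J(O, g) = -3*(O + (-2 + 4))*(g + 2) = -3*(O + 2)*(2 + g) = -3*(2 + O)*(2 + g))
L(R, C) = -16 - 8*R (L(R, C) = 8*(-2*1 - R) = 8*(-2 - R) = -16 - 8*R)
h(4)*((L(-6, J(-2, 1)) + 17) - 84) = -3*(((-16 - 8*(-6)) + 17) - 84) = -3*(((-16 + 48) + 17) - 84) = -3*((32 + 17) - 84) = -3*(49 - 84) = -3*(-35) = 105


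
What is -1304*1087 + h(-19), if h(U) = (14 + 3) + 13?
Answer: -1417418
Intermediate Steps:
h(U) = 30 (h(U) = 17 + 13 = 30)
-1304*1087 + h(-19) = -1304*1087 + 30 = -1417448 + 30 = -1417418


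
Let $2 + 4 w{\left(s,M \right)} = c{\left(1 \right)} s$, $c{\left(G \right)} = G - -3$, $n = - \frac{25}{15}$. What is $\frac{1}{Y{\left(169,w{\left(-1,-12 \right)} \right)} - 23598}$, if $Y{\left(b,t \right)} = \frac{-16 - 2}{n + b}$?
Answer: $- \frac{251}{5923125} \approx -4.2376 \cdot 10^{-5}$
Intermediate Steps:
$n = - \frac{5}{3}$ ($n = \left(-25\right) \frac{1}{15} = - \frac{5}{3} \approx -1.6667$)
$c{\left(G \right)} = 3 + G$ ($c{\left(G \right)} = G + 3 = 3 + G$)
$w{\left(s,M \right)} = - \frac{1}{2} + s$ ($w{\left(s,M \right)} = - \frac{1}{2} + \frac{\left(3 + 1\right) s}{4} = - \frac{1}{2} + \frac{4 s}{4} = - \frac{1}{2} + s$)
$Y{\left(b,t \right)} = - \frac{18}{- \frac{5}{3} + b}$ ($Y{\left(b,t \right)} = \frac{-16 - 2}{- \frac{5}{3} + b} = - \frac{18}{- \frac{5}{3} + b}$)
$\frac{1}{Y{\left(169,w{\left(-1,-12 \right)} \right)} - 23598} = \frac{1}{- \frac{54}{-5 + 3 \cdot 169} - 23598} = \frac{1}{- \frac{54}{-5 + 507} - 23598} = \frac{1}{- \frac{54}{502} - 23598} = \frac{1}{\left(-54\right) \frac{1}{502} - 23598} = \frac{1}{- \frac{27}{251} - 23598} = \frac{1}{- \frac{5923125}{251}} = - \frac{251}{5923125}$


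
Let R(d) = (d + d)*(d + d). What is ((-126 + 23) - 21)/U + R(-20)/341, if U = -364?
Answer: 156171/31031 ≈ 5.0327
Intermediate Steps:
R(d) = 4*d² (R(d) = (2*d)*(2*d) = 4*d²)
((-126 + 23) - 21)/U + R(-20)/341 = ((-126 + 23) - 21)/(-364) + (4*(-20)²)/341 = (-103 - 21)*(-1/364) + (4*400)*(1/341) = -124*(-1/364) + 1600*(1/341) = 31/91 + 1600/341 = 156171/31031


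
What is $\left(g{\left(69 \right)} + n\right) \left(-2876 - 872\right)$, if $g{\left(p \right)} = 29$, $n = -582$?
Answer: $2072644$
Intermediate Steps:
$\left(g{\left(69 \right)} + n\right) \left(-2876 - 872\right) = \left(29 - 582\right) \left(-2876 - 872\right) = \left(-553\right) \left(-3748\right) = 2072644$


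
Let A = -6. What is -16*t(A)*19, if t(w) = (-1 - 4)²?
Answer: -7600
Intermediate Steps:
t(w) = 25 (t(w) = (-5)² = 25)
-16*t(A)*19 = -16*25*19 = -400*19 = -7600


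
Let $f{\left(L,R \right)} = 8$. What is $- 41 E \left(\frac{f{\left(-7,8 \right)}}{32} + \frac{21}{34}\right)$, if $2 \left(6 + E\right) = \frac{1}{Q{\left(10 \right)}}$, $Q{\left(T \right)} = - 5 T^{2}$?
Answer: $\frac{853907}{4000} \approx 213.48$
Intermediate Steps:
$E = - \frac{6001}{1000}$ ($E = -6 + \frac{1}{2 \left(- 5 \cdot 10^{2}\right)} = -6 + \frac{1}{2 \left(\left(-5\right) 100\right)} = -6 + \frac{1}{2 \left(-500\right)} = -6 + \frac{1}{2} \left(- \frac{1}{500}\right) = -6 - \frac{1}{1000} = - \frac{6001}{1000} \approx -6.001$)
$- 41 E \left(\frac{f{\left(-7,8 \right)}}{32} + \frac{21}{34}\right) = \left(-41\right) \left(- \frac{6001}{1000}\right) \left(\frac{8}{32} + \frac{21}{34}\right) = \frac{246041 \left(8 \cdot \frac{1}{32} + 21 \cdot \frac{1}{34}\right)}{1000} = \frac{246041 \left(\frac{1}{4} + \frac{21}{34}\right)}{1000} = \frac{246041}{1000} \cdot \frac{59}{68} = \frac{853907}{4000}$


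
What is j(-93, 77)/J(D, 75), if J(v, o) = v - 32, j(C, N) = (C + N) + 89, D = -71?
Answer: -73/103 ≈ -0.70874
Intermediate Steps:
j(C, N) = 89 + C + N
J(v, o) = -32 + v
j(-93, 77)/J(D, 75) = (89 - 93 + 77)/(-32 - 71) = 73/(-103) = 73*(-1/103) = -73/103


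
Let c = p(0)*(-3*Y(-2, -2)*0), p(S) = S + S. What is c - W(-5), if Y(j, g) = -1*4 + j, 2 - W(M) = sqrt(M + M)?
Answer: -2 + I*sqrt(10) ≈ -2.0 + 3.1623*I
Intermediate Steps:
W(M) = 2 - sqrt(2)*sqrt(M) (W(M) = 2 - sqrt(M + M) = 2 - sqrt(2*M) = 2 - sqrt(2)*sqrt(M))
Y(j, g) = -4 + j
p(S) = 2*S
c = 0 (c = (2*0)*(-3*(-4 - 2)*0) = 0*(-3*(-6)*0) = 0*(18*0) = 0*0 = 0)
c - W(-5) = 0 - (2 - sqrt(2)*sqrt(-5)) = 0 - (2 - sqrt(2)*I*sqrt(5)) = 0 - (2 - I*sqrt(10)) = 0 + (-2 + I*sqrt(10)) = -2 + I*sqrt(10)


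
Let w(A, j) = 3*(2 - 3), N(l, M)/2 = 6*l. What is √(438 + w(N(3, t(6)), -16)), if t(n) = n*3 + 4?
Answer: √435 ≈ 20.857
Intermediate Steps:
t(n) = 4 + 3*n (t(n) = 3*n + 4 = 4 + 3*n)
N(l, M) = 12*l (N(l, M) = 2*(6*l) = 12*l)
w(A, j) = -3 (w(A, j) = 3*(-1) = -3)
√(438 + w(N(3, t(6)), -16)) = √(438 - 3) = √435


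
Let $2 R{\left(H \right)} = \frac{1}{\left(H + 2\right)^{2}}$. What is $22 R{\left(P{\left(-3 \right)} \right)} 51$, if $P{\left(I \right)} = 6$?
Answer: $\frac{561}{64} \approx 8.7656$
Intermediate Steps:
$R{\left(H \right)} = \frac{1}{2 \left(2 + H\right)^{2}}$ ($R{\left(H \right)} = \frac{1}{2 \left(H + 2\right)^{2}} = \frac{1}{2 \left(2 + H\right)^{2}}$)
$22 R{\left(P{\left(-3 \right)} \right)} 51 = 22 \frac{1}{2 \left(2 + 6\right)^{2}} \cdot 51 = 22 \frac{1}{2 \cdot 64} \cdot 51 = 22 \cdot \frac{1}{2} \cdot \frac{1}{64} \cdot 51 = 22 \cdot \frac{1}{128} \cdot 51 = \frac{11}{64} \cdot 51 = \frac{561}{64}$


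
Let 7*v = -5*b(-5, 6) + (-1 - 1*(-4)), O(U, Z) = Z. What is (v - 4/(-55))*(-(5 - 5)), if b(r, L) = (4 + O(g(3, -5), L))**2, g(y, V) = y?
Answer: 0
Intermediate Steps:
b(r, L) = (4 + L)**2
v = -71 (v = (-5*(4 + 6)**2 + (-1 - 1*(-4)))/7 = (-5*10**2 + (-1 + 4))/7 = (-5*100 + 3)/7 = (-500 + 3)/7 = (1/7)*(-497) = -71)
(v - 4/(-55))*(-(5 - 5)) = (-71 - 4/(-55))*(-(5 - 5)) = (-71 - 4*(-1/55))*(-1*0) = (-71 + 4/55)*0 = -3901/55*0 = 0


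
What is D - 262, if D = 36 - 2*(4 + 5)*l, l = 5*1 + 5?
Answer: -406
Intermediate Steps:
l = 10 (l = 5 + 5 = 10)
D = -144 (D = 36 - 2*(4 + 5)*10 = 36 - 18*10 = 36 - 2*90 = 36 - 180 = -144)
D - 262 = -144 - 262 = -406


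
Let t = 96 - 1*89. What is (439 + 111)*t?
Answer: 3850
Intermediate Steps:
t = 7 (t = 96 - 89 = 7)
(439 + 111)*t = (439 + 111)*7 = 550*7 = 3850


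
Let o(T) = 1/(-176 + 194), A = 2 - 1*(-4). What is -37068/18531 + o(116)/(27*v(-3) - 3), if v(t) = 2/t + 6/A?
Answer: -442757/222372 ≈ -1.9911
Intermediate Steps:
A = 6 (A = 2 + 4 = 6)
o(T) = 1/18
v(t) = 1 + 2/t (v(t) = 2/t + 6/6 = 2/t + 6*(⅙) = 2/t + 1 = 1 + 2/t)
-37068/18531 + o(116)/(27*v(-3) - 3) = -37068/18531 + 1/(18*(27*((2 - 3)/(-3)) - 3)) = -37068*1/18531 + 1/(18*(27*(-⅓*(-1)) - 3)) = -12356/6177 + 1/(18*(27*(⅓) - 3)) = -12356/6177 + 1/(18*(9 - 3)) = -12356/6177 + (1/18)/6 = -12356/6177 + (1/18)*(⅙) = -12356/6177 + 1/108 = -442757/222372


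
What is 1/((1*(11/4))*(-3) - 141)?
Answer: -4/597 ≈ -0.0067002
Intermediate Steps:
1/((1*(11/4))*(-3) - 141) = 1/((11/4)*(-3) - 141) = 1/(-33/4 - 141) = 1/(-597/4) = -4/597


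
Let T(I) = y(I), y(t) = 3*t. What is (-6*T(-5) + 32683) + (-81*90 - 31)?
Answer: 25452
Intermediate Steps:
T(I) = 3*I
(-6*T(-5) + 32683) + (-81*90 - 31) = (-18*(-5) + 32683) + (-81*90 - 31) = (-6*(-15) + 32683) + (-7290 - 31) = (90 + 32683) - 7321 = 32773 - 7321 = 25452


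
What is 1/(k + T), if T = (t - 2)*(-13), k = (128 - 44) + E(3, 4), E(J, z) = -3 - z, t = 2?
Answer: 1/77 ≈ 0.012987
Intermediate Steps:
k = 77 (k = (128 - 44) + (-3 - 1*4) = 84 + (-3 - 4) = 84 - 7 = 77)
T = 0 (T = (2 - 2)*(-13) = 0*(-13) = 0)
1/(k + T) = 1/(77 + 0) = 1/77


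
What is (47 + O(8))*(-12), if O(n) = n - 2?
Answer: -636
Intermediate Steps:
O(n) = -2 + n
(47 + O(8))*(-12) = (47 + (-2 + 8))*(-12) = (47 + 6)*(-12) = 53*(-12) = -636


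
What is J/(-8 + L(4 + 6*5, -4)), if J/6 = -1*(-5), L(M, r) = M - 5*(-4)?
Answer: 15/23 ≈ 0.65217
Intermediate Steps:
L(M, r) = 20 + M (L(M, r) = M + 20 = 20 + M)
J = 30 (J = 6*(-1*(-5)) = 6*5 = 30)
J/(-8 + L(4 + 6*5, -4)) = 30/(-8 + (20 + (4 + 6*5))) = 30/(-8 + (20 + (4 + 30))) = 30/(-8 + (20 + 34)) = 30/(-8 + 54) = 30/46 = 30*(1/46) = 15/23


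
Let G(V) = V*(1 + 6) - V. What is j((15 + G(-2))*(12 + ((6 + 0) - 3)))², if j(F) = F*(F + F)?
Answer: 16402500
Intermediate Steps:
G(V) = 6*V (G(V) = V*7 - V = 7*V - V = 6*V)
j(F) = 2*F² (j(F) = F*(2*F) = 2*F²)
j((15 + G(-2))*(12 + ((6 + 0) - 3)))² = (2*((15 + 6*(-2))*(12 + ((6 + 0) - 3)))²)² = (2*((15 - 12)*(12 + (6 - 3)))²)² = (2*(3*(12 + 3))²)² = (2*(3*15)²)² = (2*45²)² = (2*2025)² = 4050² = 16402500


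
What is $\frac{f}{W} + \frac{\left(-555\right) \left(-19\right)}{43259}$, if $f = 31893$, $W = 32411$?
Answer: $\frac{1721433282}{1402067449} \approx 1.2278$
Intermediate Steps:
$\frac{f}{W} + \frac{\left(-555\right) \left(-19\right)}{43259} = \frac{31893}{32411} + \frac{\left(-555\right) \left(-19\right)}{43259} = 31893 \cdot \frac{1}{32411} + 10545 \cdot \frac{1}{43259} = \frac{31893}{32411} + \frac{10545}{43259} = \frac{1721433282}{1402067449}$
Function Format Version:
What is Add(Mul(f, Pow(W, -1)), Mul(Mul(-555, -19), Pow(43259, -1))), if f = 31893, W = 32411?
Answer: Rational(1721433282, 1402067449) ≈ 1.2278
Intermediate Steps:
Add(Mul(f, Pow(W, -1)), Mul(Mul(-555, -19), Pow(43259, -1))) = Add(Mul(31893, Pow(32411, -1)), Mul(Mul(-555, -19), Pow(43259, -1))) = Add(Mul(31893, Rational(1, 32411)), Mul(10545, Rational(1, 43259))) = Add(Rational(31893, 32411), Rational(10545, 43259)) = Rational(1721433282, 1402067449)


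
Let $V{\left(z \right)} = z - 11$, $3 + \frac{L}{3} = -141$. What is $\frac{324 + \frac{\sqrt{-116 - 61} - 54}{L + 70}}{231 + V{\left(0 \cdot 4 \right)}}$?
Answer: $\frac{58671}{39820} - \frac{i \sqrt{177}}{79640} \approx 1.4734 - 0.00016705 i$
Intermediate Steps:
$L = -432$ ($L = -9 + 3 \left(-141\right) = -9 - 423 = -432$)
$V{\left(z \right)} = -11 + z$ ($V{\left(z \right)} = z - 11 = -11 + z$)
$\frac{324 + \frac{\sqrt{-116 - 61} - 54}{L + 70}}{231 + V{\left(0 \cdot 4 \right)}} = \frac{324 + \frac{\sqrt{-116 - 61} - 54}{-432 + 70}}{231 + \left(-11 + 0 \cdot 4\right)} = \frac{324 + \frac{\sqrt{-177} - 54}{-362}}{231 + \left(-11 + 0\right)} = \frac{324 + \left(i \sqrt{177} - 54\right) \left(- \frac{1}{362}\right)}{231 - 11} = \frac{324 + \left(-54 + i \sqrt{177}\right) \left(- \frac{1}{362}\right)}{220} = \left(324 + \left(\frac{27}{181} - \frac{i \sqrt{177}}{362}\right)\right) \frac{1}{220} = \left(\frac{58671}{181} - \frac{i \sqrt{177}}{362}\right) \frac{1}{220} = \frac{58671}{39820} - \frac{i \sqrt{177}}{79640}$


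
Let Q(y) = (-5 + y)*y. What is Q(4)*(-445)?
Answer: 1780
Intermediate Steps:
Q(y) = y*(-5 + y)
Q(4)*(-445) = (4*(-5 + 4))*(-445) = (4*(-1))*(-445) = -4*(-445) = 1780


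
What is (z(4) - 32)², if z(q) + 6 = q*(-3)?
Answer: 2500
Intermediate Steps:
z(q) = -6 - 3*q (z(q) = -6 + q*(-3) = -6 - 3*q)
(z(4) - 32)² = ((-6 - 3*4) - 32)² = ((-6 - 12) - 32)² = (-18 - 32)² = (-50)² = 2500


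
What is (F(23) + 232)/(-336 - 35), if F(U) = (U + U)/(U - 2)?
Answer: -4918/7791 ≈ -0.63124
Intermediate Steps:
F(U) = 2*U/(-2 + U) (F(U) = (2*U)/(-2 + U) = 2*U/(-2 + U))
(F(23) + 232)/(-336 - 35) = (2*23/(-2 + 23) + 232)/(-336 - 35) = (2*23/21 + 232)/(-371) = (2*23*(1/21) + 232)*(-1/371) = (46/21 + 232)*(-1/371) = (4918/21)*(-1/371) = -4918/7791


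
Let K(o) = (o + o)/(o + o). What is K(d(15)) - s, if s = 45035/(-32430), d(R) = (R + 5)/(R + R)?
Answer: 15493/6486 ≈ 2.3887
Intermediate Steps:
d(R) = (5 + R)/(2*R) (d(R) = (5 + R)/((2*R)) = (5 + R)*(1/(2*R)) = (5 + R)/(2*R))
K(o) = 1 (K(o) = (2*o)/((2*o)) = (2*o)*(1/(2*o)) = 1)
s = -9007/6486 (s = 45035*(-1/32430) = -9007/6486 ≈ -1.3887)
K(d(15)) - s = 1 - 1*(-9007/6486) = 1 + 9007/6486 = 15493/6486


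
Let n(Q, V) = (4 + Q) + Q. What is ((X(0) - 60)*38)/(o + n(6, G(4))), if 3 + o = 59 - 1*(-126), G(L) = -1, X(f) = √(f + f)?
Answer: -380/33 ≈ -11.515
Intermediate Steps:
X(f) = √2*√f (X(f) = √(2*f) = √2*√f)
n(Q, V) = 4 + 2*Q
o = 182 (o = -3 + (59 - 1*(-126)) = -3 + (59 + 126) = -3 + 185 = 182)
((X(0) - 60)*38)/(o + n(6, G(4))) = ((√2*√0 - 60)*38)/(182 + (4 + 2*6)) = ((√2*0 - 60)*38)/(182 + (4 + 12)) = ((0 - 60)*38)/(182 + 16) = (-60*38)/198 = (1/198)*(-2280) = -380/33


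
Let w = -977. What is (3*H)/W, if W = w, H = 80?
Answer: -240/977 ≈ -0.24565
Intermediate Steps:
W = -977
(3*H)/W = (3*80)/(-977) = 240*(-1/977) = -240/977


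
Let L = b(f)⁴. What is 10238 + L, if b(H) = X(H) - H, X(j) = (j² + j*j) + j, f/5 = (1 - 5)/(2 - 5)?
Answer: 409667171518/6561 ≈ 6.2440e+7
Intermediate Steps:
f = 20/3 (f = 5*((1 - 5)/(2 - 5)) = 5*(-4/(-3)) = 5*(-4*(-⅓)) = 5*(4/3) = 20/3 ≈ 6.6667)
X(j) = j + 2*j² (X(j) = (j² + j²) + j = 2*j² + j = j + 2*j²)
b(H) = -H + H*(1 + 2*H) (b(H) = H*(1 + 2*H) - H = -H + H*(1 + 2*H))
L = 409600000000/6561 (L = (2*(20/3)²)⁴ = (2*(400/9))⁴ = (800/9)⁴ = 409600000000/6561 ≈ 6.2430e+7)
10238 + L = 10238 + 409600000000/6561 = 409667171518/6561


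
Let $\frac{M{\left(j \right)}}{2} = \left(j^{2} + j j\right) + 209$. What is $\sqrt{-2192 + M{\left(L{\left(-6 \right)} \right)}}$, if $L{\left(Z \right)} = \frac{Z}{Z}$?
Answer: $i \sqrt{1770} \approx 42.071 i$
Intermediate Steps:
$L{\left(Z \right)} = 1$
$M{\left(j \right)} = 418 + 4 j^{2}$ ($M{\left(j \right)} = 2 \left(\left(j^{2} + j j\right) + 209\right) = 2 \left(\left(j^{2} + j^{2}\right) + 209\right) = 2 \left(2 j^{2} + 209\right) = 2 \left(209 + 2 j^{2}\right) = 418 + 4 j^{2}$)
$\sqrt{-2192 + M{\left(L{\left(-6 \right)} \right)}} = \sqrt{-2192 + \left(418 + 4 \cdot 1^{2}\right)} = \sqrt{-2192 + \left(418 + 4 \cdot 1\right)} = \sqrt{-2192 + \left(418 + 4\right)} = \sqrt{-2192 + 422} = \sqrt{-1770} = i \sqrt{1770}$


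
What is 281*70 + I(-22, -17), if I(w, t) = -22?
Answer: 19648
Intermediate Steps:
281*70 + I(-22, -17) = 281*70 - 22 = 19670 - 22 = 19648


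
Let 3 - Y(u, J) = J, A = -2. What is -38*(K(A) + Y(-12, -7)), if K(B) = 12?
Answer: -836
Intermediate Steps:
Y(u, J) = 3 - J
-38*(K(A) + Y(-12, -7)) = -38*(12 + (3 - 1*(-7))) = -38*(12 + (3 + 7)) = -38*(12 + 10) = -38*22 = -836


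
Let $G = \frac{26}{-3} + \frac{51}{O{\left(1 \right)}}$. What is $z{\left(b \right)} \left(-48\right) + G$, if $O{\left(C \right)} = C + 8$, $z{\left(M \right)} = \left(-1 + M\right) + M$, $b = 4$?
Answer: $-339$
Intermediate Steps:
$z{\left(M \right)} = -1 + 2 M$
$O{\left(C \right)} = 8 + C$
$G = -3$ ($G = \frac{26}{-3} + \frac{51}{8 + 1} = 26 \left(- \frac{1}{3}\right) + \frac{51}{9} = - \frac{26}{3} + 51 \cdot \frac{1}{9} = - \frac{26}{3} + \frac{17}{3} = -3$)
$z{\left(b \right)} \left(-48\right) + G = \left(-1 + 2 \cdot 4\right) \left(-48\right) - 3 = \left(-1 + 8\right) \left(-48\right) - 3 = 7 \left(-48\right) - 3 = -336 - 3 = -339$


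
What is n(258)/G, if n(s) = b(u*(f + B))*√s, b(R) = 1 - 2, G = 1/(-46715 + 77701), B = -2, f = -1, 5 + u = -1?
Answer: -30986*√258 ≈ -4.9771e+5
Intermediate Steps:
u = -6 (u = -5 - 1 = -6)
G = 1/30986 ≈ 3.2273e-5
b(R) = -1
n(s) = -√s
n(258)/G = (-√258)/(1/30986) = -√258*30986 = -30986*√258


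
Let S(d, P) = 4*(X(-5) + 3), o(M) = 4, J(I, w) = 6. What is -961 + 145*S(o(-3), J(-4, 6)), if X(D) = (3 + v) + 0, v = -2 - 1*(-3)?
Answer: 3099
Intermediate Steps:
v = 1 (v = -2 + 3 = 1)
X(D) = 4 (X(D) = (3 + 1) + 0 = 4 + 0 = 4)
S(d, P) = 28 (S(d, P) = 4*(4 + 3) = 4*7 = 28)
-961 + 145*S(o(-3), J(-4, 6)) = -961 + 145*28 = -961 + 4060 = 3099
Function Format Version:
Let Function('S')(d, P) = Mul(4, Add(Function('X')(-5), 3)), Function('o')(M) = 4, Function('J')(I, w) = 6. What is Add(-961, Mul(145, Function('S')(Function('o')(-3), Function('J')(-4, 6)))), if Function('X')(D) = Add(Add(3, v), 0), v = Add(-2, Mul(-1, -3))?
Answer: 3099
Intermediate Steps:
v = 1 (v = Add(-2, 3) = 1)
Function('X')(D) = 4 (Function('X')(D) = Add(Add(3, 1), 0) = Add(4, 0) = 4)
Function('S')(d, P) = 28 (Function('S')(d, P) = Mul(4, Add(4, 3)) = Mul(4, 7) = 28)
Add(-961, Mul(145, Function('S')(Function('o')(-3), Function('J')(-4, 6)))) = Add(-961, Mul(145, 28)) = Add(-961, 4060) = 3099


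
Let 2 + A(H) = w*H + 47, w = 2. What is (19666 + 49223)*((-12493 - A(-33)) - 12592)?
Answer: -1726633896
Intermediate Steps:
A(H) = 45 + 2*H (A(H) = -2 + (2*H + 47) = -2 + (47 + 2*H) = 45 + 2*H)
(19666 + 49223)*((-12493 - A(-33)) - 12592) = (19666 + 49223)*((-12493 - (45 + 2*(-33))) - 12592) = 68889*((-12493 - (45 - 66)) - 12592) = 68889*((-12493 - 1*(-21)) - 12592) = 68889*((-12493 + 21) - 12592) = 68889*(-12472 - 12592) = 68889*(-25064) = -1726633896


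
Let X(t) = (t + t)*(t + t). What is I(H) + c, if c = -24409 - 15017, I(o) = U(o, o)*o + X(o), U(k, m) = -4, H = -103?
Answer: 3422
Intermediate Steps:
X(t) = 4*t² (X(t) = (2*t)*(2*t) = 4*t²)
I(o) = -4*o + 4*o²
c = -39426
I(H) + c = 4*(-103)*(-1 - 103) - 39426 = 4*(-103)*(-104) - 39426 = 42848 - 39426 = 3422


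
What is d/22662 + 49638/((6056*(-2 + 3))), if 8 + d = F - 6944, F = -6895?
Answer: 260259731/34310268 ≈ 7.5855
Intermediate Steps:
d = -13847 (d = -8 + (-6895 - 6944) = -8 - 13839 = -13847)
d/22662 + 49638/((6056*(-2 + 3))) = -13847/22662 + 49638/((6056*(-2 + 3))) = -13847*1/22662 + 49638/((6056*1)) = -13847/22662 + 49638/6056 = -13847/22662 + 49638*(1/6056) = -13847/22662 + 24819/3028 = 260259731/34310268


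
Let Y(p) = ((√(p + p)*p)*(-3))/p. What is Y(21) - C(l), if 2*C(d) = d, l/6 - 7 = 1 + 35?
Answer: -129 - 3*√42 ≈ -148.44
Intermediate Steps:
l = 258 (l = 42 + 6*(1 + 35) = 42 + 6*36 = 42 + 216 = 258)
C(d) = d/2
Y(p) = -3*√2*√p (Y(p) = ((√(2*p)*p)*(-3))/p = (((√2*√p)*p)*(-3))/p = ((√2*p^(3/2))*(-3))/p = (-3*√2*p^(3/2))/p = -3*√2*√p)
Y(21) - C(l) = -3*√2*√21 - 258/2 = -3*√42 - 1*129 = -3*√42 - 129 = -129 - 3*√42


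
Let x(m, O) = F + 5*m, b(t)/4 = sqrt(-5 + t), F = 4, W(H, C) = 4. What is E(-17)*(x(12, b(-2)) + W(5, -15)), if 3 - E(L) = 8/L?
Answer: 236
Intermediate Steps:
E(L) = 3 - 8/L
b(t) = 4*sqrt(-5 + t)
x(m, O) = 4 + 5*m
E(-17)*(x(12, b(-2)) + W(5, -15)) = (3 - 8/(-17))*((4 + 5*12) + 4) = (3 - 8*(-1/17))*((4 + 60) + 4) = (3 + 8/17)*(64 + 4) = (59/17)*68 = 236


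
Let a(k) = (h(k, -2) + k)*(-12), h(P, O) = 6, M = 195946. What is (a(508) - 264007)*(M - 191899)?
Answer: -1093398225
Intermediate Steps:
a(k) = -72 - 12*k (a(k) = (6 + k)*(-12) = -72 - 12*k)
(a(508) - 264007)*(M - 191899) = ((-72 - 12*508) - 264007)*(195946 - 191899) = ((-72 - 6096) - 264007)*4047 = (-6168 - 264007)*4047 = -270175*4047 = -1093398225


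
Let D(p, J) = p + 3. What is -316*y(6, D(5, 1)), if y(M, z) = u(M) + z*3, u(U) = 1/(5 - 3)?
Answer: -7742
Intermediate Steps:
u(U) = ½ (u(U) = 1/2 = ½)
D(p, J) = 3 + p
y(M, z) = ½ + 3*z (y(M, z) = ½ + z*3 = ½ + 3*z)
-316*y(6, D(5, 1)) = -316*(½ + 3*(3 + 5)) = -316*(½ + 3*8) = -316*(½ + 24) = -316*49/2 = -7742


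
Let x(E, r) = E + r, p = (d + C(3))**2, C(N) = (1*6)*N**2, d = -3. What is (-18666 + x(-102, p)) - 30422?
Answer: -46589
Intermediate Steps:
C(N) = 6*N**2
p = 2601 (p = (-3 + 6*3**2)**2 = (-3 + 6*9)**2 = (-3 + 54)**2 = 51**2 = 2601)
(-18666 + x(-102, p)) - 30422 = (-18666 + (-102 + 2601)) - 30422 = (-18666 + 2499) - 30422 = -16167 - 30422 = -46589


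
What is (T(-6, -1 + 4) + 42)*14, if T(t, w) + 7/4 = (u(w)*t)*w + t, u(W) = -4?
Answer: 2975/2 ≈ 1487.5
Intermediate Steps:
T(t, w) = -7/4 + t - 4*t*w (T(t, w) = -7/4 + ((-4*t)*w + t) = -7/4 + (-4*t*w + t) = -7/4 + (t - 4*t*w) = -7/4 + t - 4*t*w)
(T(-6, -1 + 4) + 42)*14 = ((-7/4 - 6 - 4*(-6)*(-1 + 4)) + 42)*14 = ((-7/4 - 6 - 4*(-6)*3) + 42)*14 = ((-7/4 - 6 + 72) + 42)*14 = (257/4 + 42)*14 = (425/4)*14 = 2975/2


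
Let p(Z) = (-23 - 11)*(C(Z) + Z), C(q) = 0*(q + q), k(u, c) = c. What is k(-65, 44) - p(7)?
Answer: 282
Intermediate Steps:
C(q) = 0 (C(q) = 0*(2*q) = 0)
p(Z) = -34*Z (p(Z) = (-23 - 11)*(0 + Z) = -34*Z)
k(-65, 44) - p(7) = 44 - (-34)*7 = 44 - 1*(-238) = 44 + 238 = 282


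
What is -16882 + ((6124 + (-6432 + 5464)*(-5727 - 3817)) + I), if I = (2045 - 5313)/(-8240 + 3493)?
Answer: 43804531266/4747 ≈ 9.2278e+6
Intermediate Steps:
I = 3268/4747 (I = -3268/(-4747) = -3268*(-1/4747) = 3268/4747 ≈ 0.68843)
-16882 + ((6124 + (-6432 + 5464)*(-5727 - 3817)) + I) = -16882 + ((6124 + (-6432 + 5464)*(-5727 - 3817)) + 3268/4747) = -16882 + ((6124 - 968*(-9544)) + 3268/4747) = -16882 + ((6124 + 9238592) + 3268/4747) = -16882 + (9244716 + 3268/4747) = -16882 + 43884670120/4747 = 43804531266/4747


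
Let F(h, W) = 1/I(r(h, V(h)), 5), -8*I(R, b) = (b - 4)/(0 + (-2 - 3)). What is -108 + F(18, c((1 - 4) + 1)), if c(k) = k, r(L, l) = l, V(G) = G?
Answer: -68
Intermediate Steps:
I(R, b) = -⅒ + b/40 (I(R, b) = -(b - 4)/(8*(0 + (-2 - 3))) = -(-4 + b)/(8*(0 - 5)) = -(-4 + b)/(8*(-5)) = -(-4 + b)*(-1)/(8*5) = -(⅘ - b/5)/8 = -⅒ + b/40)
F(h, W) = 40 (F(h, W) = 1/(-⅒ + (1/40)*5) = 1/(-⅒ + ⅛) = 1/(1/40) = 40)
-108 + F(18, c((1 - 4) + 1)) = -108 + 40 = -68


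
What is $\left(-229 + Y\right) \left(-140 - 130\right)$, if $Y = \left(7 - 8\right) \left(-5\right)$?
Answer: $60480$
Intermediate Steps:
$Y = 5$ ($Y = \left(-1\right) \left(-5\right) = 5$)
$\left(-229 + Y\right) \left(-140 - 130\right) = \left(-229 + 5\right) \left(-140 - 130\right) = - 224 \left(-140 - 130\right) = \left(-224\right) \left(-270\right) = 60480$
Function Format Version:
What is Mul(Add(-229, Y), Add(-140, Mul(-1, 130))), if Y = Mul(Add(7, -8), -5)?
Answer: 60480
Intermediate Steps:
Y = 5 (Y = Mul(-1, -5) = 5)
Mul(Add(-229, Y), Add(-140, Mul(-1, 130))) = Mul(Add(-229, 5), Add(-140, Mul(-1, 130))) = Mul(-224, Add(-140, -130)) = Mul(-224, -270) = 60480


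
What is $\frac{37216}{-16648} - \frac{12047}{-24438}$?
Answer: $- \frac{88615769}{50855478} \approx -1.7425$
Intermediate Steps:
$\frac{37216}{-16648} - \frac{12047}{-24438} = 37216 \left(- \frac{1}{16648}\right) - - \frac{12047}{24438} = - \frac{4652}{2081} + \frac{12047}{24438} = - \frac{88615769}{50855478}$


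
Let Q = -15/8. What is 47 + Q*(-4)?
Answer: 109/2 ≈ 54.500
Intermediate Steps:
Q = -15/8 (Q = -15*1/8 = -15/8 ≈ -1.8750)
47 + Q*(-4) = 47 - 15/8*(-4) = 47 + 15/2 = 109/2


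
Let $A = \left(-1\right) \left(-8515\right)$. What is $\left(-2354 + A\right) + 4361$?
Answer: $10522$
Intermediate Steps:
$A = 8515$
$\left(-2354 + A\right) + 4361 = \left(-2354 + 8515\right) + 4361 = 6161 + 4361 = 10522$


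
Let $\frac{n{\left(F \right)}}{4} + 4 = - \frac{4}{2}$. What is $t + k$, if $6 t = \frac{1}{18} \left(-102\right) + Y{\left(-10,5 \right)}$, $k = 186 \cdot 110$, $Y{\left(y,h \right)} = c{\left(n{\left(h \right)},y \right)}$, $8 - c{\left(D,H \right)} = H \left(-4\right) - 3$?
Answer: $\frac{184088}{9} \approx 20454.0$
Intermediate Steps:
$n{\left(F \right)} = -24$ ($n{\left(F \right)} = -16 + 4 \left(- \frac{4}{2}\right) = -16 + 4 \left(\left(-4\right) \frac{1}{2}\right) = -16 + 4 \left(-2\right) = -16 - 8 = -24$)
$c{\left(D,H \right)} = 11 + 4 H$ ($c{\left(D,H \right)} = 8 - \left(H \left(-4\right) - 3\right) = 8 - \left(- 4 H - 3\right) = 8 - \left(-3 - 4 H\right) = 8 + \left(3 + 4 H\right) = 11 + 4 H$)
$Y{\left(y,h \right)} = 11 + 4 y$
$k = 20460$
$t = - \frac{52}{9}$ ($t = \frac{\frac{1}{18} \left(-102\right) + \left(11 + 4 \left(-10\right)\right)}{6} = \frac{\frac{1}{18} \left(-102\right) + \left(11 - 40\right)}{6} = \frac{- \frac{17}{3} - 29}{6} = \frac{1}{6} \left(- \frac{104}{3}\right) = - \frac{52}{9} \approx -5.7778$)
$t + k = - \frac{52}{9} + 20460 = \frac{184088}{9}$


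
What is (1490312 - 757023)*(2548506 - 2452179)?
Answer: 70635529503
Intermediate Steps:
(1490312 - 757023)*(2548506 - 2452179) = 733289*96327 = 70635529503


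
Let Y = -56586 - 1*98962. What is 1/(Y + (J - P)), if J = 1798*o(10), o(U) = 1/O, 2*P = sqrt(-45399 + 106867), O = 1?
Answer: -153750/23639047133 + 11*sqrt(127)/23639047133 ≈ -6.4988e-6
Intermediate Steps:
P = 11*sqrt(127) (P = sqrt(-45399 + 106867)/2 = sqrt(61468)/2 = (22*sqrt(127))/2 = 11*sqrt(127) ≈ 123.96)
o(U) = 1 (o(U) = 1/1 = 1)
Y = -155548 (Y = -56586 - 98962 = -155548)
J = 1798 (J = 1798*1 = 1798)
1/(Y + (J - P)) = 1/(-155548 + (1798 - 11*sqrt(127))) = 1/(-153750 - 11*sqrt(127))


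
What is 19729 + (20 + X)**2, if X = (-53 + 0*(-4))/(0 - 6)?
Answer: 740173/36 ≈ 20560.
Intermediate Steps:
X = 53/6 (X = (-53 + 0)/(-6) = -53*(-1/6) = 53/6 ≈ 8.8333)
19729 + (20 + X)**2 = 19729 + (20 + 53/6)**2 = 19729 + (173/6)**2 = 19729 + 29929/36 = 740173/36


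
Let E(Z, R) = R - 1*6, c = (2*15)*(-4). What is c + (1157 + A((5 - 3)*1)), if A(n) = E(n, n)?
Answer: 1033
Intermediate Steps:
c = -120 (c = 30*(-4) = -120)
E(Z, R) = -6 + R (E(Z, R) = R - 6 = -6 + R)
A(n) = -6 + n
c + (1157 + A((5 - 3)*1)) = -120 + (1157 + (-6 + (5 - 3)*1)) = -120 + (1157 + (-6 + 2*1)) = -120 + (1157 + (-6 + 2)) = -120 + (1157 - 4) = -120 + 1153 = 1033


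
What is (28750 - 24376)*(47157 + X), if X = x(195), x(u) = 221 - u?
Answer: 206378442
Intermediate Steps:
X = 26 (X = 221 - 1*195 = 221 - 195 = 26)
(28750 - 24376)*(47157 + X) = (28750 - 24376)*(47157 + 26) = 4374*47183 = 206378442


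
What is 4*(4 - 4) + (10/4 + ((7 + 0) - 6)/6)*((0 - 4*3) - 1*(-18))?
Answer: 16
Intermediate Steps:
4*(4 - 4) + (10/4 + ((7 + 0) - 6)/6)*((0 - 4*3) - 1*(-18)) = 4*0 + (10*(¼) + (7 - 6)*(⅙))*((0 - 12) + 18) = 0 + (5/2 + 1*(⅙))*(-12 + 18) = 0 + (5/2 + ⅙)*6 = 0 + (8/3)*6 = 0 + 16 = 16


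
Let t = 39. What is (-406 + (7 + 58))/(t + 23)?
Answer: -11/2 ≈ -5.5000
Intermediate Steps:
(-406 + (7 + 58))/(t + 23) = (-406 + (7 + 58))/(39 + 23) = (-406 + 65)/62 = -341*1/62 = -11/2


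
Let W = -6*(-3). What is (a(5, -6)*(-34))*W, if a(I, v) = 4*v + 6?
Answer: 11016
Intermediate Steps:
a(I, v) = 6 + 4*v
W = 18
(a(5, -6)*(-34))*W = ((6 + 4*(-6))*(-34))*18 = ((6 - 24)*(-34))*18 = -18*(-34)*18 = 612*18 = 11016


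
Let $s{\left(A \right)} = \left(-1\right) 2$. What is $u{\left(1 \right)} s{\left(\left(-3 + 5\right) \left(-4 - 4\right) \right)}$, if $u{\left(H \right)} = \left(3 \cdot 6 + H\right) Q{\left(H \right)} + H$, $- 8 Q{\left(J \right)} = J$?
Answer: $\frac{11}{4} \approx 2.75$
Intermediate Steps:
$s{\left(A \right)} = -2$
$Q{\left(J \right)} = - \frac{J}{8}$
$u{\left(H \right)} = H - \frac{H \left(18 + H\right)}{8}$ ($u{\left(H \right)} = \left(3 \cdot 6 + H\right) \left(- \frac{H}{8}\right) + H = \left(18 + H\right) \left(- \frac{H}{8}\right) + H = - \frac{H \left(18 + H\right)}{8} + H = H - \frac{H \left(18 + H\right)}{8}$)
$u{\left(1 \right)} s{\left(\left(-3 + 5\right) \left(-4 - 4\right) \right)} = \frac{1}{8} \cdot 1 \left(-10 - 1\right) \left(-2\right) = \frac{1}{8} \cdot 1 \left(-11\right) \left(-2\right) = \left(- \frac{11}{8}\right) \left(-2\right) = \frac{11}{4}$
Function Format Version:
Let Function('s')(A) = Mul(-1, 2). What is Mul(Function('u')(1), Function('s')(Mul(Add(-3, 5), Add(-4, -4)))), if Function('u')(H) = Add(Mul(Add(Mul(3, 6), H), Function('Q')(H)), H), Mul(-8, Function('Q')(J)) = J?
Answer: Rational(11, 4) ≈ 2.7500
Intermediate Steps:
Function('s')(A) = -2
Function('Q')(J) = Mul(Rational(-1, 8), J)
Function('u')(H) = Add(H, Mul(Rational(-1, 8), H, Add(18, H))) (Function('u')(H) = Add(Mul(Add(Mul(3, 6), H), Mul(Rational(-1, 8), H)), H) = Add(Mul(Add(18, H), Mul(Rational(-1, 8), H)), H) = Add(Mul(Rational(-1, 8), H, Add(18, H)), H) = Add(H, Mul(Rational(-1, 8), H, Add(18, H))))
Mul(Function('u')(1), Function('s')(Mul(Add(-3, 5), Add(-4, -4)))) = Mul(Mul(Rational(1, 8), 1, Add(-10, Mul(-1, 1))), -2) = Mul(Mul(Rational(1, 8), 1, Add(-10, -1)), -2) = Mul(Mul(Rational(1, 8), 1, -11), -2) = Mul(Rational(-11, 8), -2) = Rational(11, 4)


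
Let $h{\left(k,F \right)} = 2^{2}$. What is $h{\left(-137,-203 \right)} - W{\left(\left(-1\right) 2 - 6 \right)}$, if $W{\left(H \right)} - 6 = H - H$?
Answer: $-2$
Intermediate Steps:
$h{\left(k,F \right)} = 4$
$W{\left(H \right)} = 6$ ($W{\left(H \right)} = 6 + \left(H - H\right) = 6 + 0 = 6$)
$h{\left(-137,-203 \right)} - W{\left(\left(-1\right) 2 - 6 \right)} = 4 - 6 = -2$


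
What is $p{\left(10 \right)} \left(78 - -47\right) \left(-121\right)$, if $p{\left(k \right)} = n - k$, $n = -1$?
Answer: $166375$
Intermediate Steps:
$p{\left(k \right)} = -1 - k$
$p{\left(10 \right)} \left(78 - -47\right) \left(-121\right) = \left(-1 - 10\right) \left(78 - -47\right) \left(-121\right) = \left(-1 - 10\right) \left(78 + 47\right) \left(-121\right) = \left(-11\right) 125 \left(-121\right) = \left(-1375\right) \left(-121\right) = 166375$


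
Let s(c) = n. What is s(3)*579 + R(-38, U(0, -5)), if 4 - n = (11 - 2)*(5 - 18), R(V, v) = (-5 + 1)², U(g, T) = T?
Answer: 70075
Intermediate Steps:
R(V, v) = 16 (R(V, v) = (-4)² = 16)
n = 121 (n = 4 - (11 - 2)*(5 - 18) = 4 - 9*(-13) = 4 - 1*(-117) = 4 + 117 = 121)
s(c) = 121
s(3)*579 + R(-38, U(0, -5)) = 121*579 + 16 = 70059 + 16 = 70075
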